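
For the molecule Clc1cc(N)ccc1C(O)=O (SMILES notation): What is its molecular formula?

Walk through each heavy atom and fill implicit hydrogens from standard valence (C 4, N 3, O 2, S 2, halogen 1); for lowercase aromatic atoms, an aromatic c carries 1 H when it has two neighbours and 0 H with three, and aromatic n carries 0 H:
  atom 1: Cl (halogen, monovalent) → 0 H
  atom 2: aromatic c, 3 neighbours → 0 H
  atom 3: aromatic c, 2 neighbours → 1 H
  atom 4: aromatic c, 3 neighbours → 0 H
  atom 5: N, bond orders sum to 1 (valence 3) → 2 H
  atom 6: aromatic c, 2 neighbours → 1 H
  atom 7: aromatic c, 2 neighbours → 1 H
  atom 8: aromatic c, 3 neighbours → 0 H
  atom 9: C, bond orders sum to 4 (valence 4) → 0 H
  atom 10: O, bond orders sum to 1 (valence 2) → 1 H
  atom 11: O, bond orders sum to 2 (valence 2) → 0 H
Totals → C:7, H:6, Cl:1, N:1, O:2.
In Hill order: C7H6ClNO2.

C7H6ClNO2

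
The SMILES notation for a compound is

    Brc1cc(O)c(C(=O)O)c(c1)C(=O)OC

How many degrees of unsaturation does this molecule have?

Molecular formula: C9H7BrO5.
DoU = (2C + 2 + N − H − X) / 2, where X is the halogen count and O/S are ignored.
    = (2·9 + 2 + 0 − 7 − 1) / 2 = 12 / 2 = 6.

6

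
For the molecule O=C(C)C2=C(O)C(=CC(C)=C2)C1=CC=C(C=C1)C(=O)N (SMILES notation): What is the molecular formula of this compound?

C16H15NO3

Walk through each heavy atom and fill implicit hydrogens from standard valence (C 4, N 3, O 2, S 2, halogen 1):
  atom 1: O, bond orders sum to 2 (valence 2) → 0 H
  atom 2: C, bond orders sum to 4 (valence 4) → 0 H
  atom 3: C, bond orders sum to 1 (valence 4) → 3 H
  atom 4: C, bond orders sum to 4 (valence 4) → 0 H
  atom 5: C, bond orders sum to 4 (valence 4) → 0 H
  atom 6: O, bond orders sum to 1 (valence 2) → 1 H
  atom 7: C, bond orders sum to 4 (valence 4) → 0 H
  atom 8: C, bond orders sum to 3 (valence 4) → 1 H
  atom 9: C, bond orders sum to 4 (valence 4) → 0 H
  atom 10: C, bond orders sum to 1 (valence 4) → 3 H
  atom 11: C, bond orders sum to 3 (valence 4) → 1 H
  atom 12: C, bond orders sum to 4 (valence 4) → 0 H
  atom 13: C, bond orders sum to 3 (valence 4) → 1 H
  atom 14: C, bond orders sum to 3 (valence 4) → 1 H
  atom 15: C, bond orders sum to 4 (valence 4) → 0 H
  atom 16: C, bond orders sum to 3 (valence 4) → 1 H
  atom 17: C, bond orders sum to 3 (valence 4) → 1 H
  atom 18: C, bond orders sum to 4 (valence 4) → 0 H
  atom 19: O, bond orders sum to 2 (valence 2) → 0 H
  atom 20: N, bond orders sum to 1 (valence 3) → 2 H
Totals → C:16, H:15, N:1, O:3.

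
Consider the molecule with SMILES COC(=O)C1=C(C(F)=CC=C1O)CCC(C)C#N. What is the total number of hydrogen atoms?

14

Walk through each heavy atom and fill implicit hydrogens from standard valence (C 4, N 3, O 2, S 2, halogen 1):
  atom 1: C, bond orders sum to 1 (valence 4) → 3 H
  atom 2: O, bond orders sum to 2 (valence 2) → 0 H
  atom 3: C, bond orders sum to 4 (valence 4) → 0 H
  atom 4: O, bond orders sum to 2 (valence 2) → 0 H
  atom 5: C, bond orders sum to 4 (valence 4) → 0 H
  atom 6: C, bond orders sum to 4 (valence 4) → 0 H
  atom 7: C, bond orders sum to 4 (valence 4) → 0 H
  atom 8: F (halogen, monovalent) → 0 H
  atom 9: C, bond orders sum to 3 (valence 4) → 1 H
  atom 10: C, bond orders sum to 3 (valence 4) → 1 H
  atom 11: C, bond orders sum to 4 (valence 4) → 0 H
  atom 12: O, bond orders sum to 1 (valence 2) → 1 H
  atom 13: C, bond orders sum to 2 (valence 4) → 2 H
  atom 14: C, bond orders sum to 2 (valence 4) → 2 H
  atom 15: C, bond orders sum to 3 (valence 4) → 1 H
  atom 16: C, bond orders sum to 1 (valence 4) → 3 H
  atom 17: C, bond orders sum to 4 (valence 4) → 0 H
  atom 18: N, bond orders sum to 3 (valence 3) → 0 H
Total hydrogens: 14.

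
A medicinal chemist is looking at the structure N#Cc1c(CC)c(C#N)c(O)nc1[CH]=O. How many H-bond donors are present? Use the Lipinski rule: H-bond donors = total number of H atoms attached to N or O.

1

Donors: find every N or O and count the H atoms it carries.
  atom 1 (N): bond orders sum to 3 → 0 H
  atom 9 (N): bond orders sum to 3 → 0 H
  atom 11 (O): bond orders sum to 1 → 1 H
  atom 12 (N): bond orders sum to 3 → 0 H
  atom 15 (O): bond orders sum to 2 → 0 H
Lipinski HBD = 1.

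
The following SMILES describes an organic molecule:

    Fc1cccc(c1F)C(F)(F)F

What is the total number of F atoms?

5

Scan the SMILES for F atoms (remember two-letter symbols like Cl and Br are single atoms).
Fluorine count: 5.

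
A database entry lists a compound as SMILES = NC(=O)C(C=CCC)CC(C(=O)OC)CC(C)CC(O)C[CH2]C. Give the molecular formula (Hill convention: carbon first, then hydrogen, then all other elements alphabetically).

C18H33NO4

Walk through each heavy atom and fill implicit hydrogens from standard valence (C 4, N 3, O 2, S 2, halogen 1):
  atom 1: N, bond orders sum to 1 (valence 3) → 2 H
  atom 2: C, bond orders sum to 4 (valence 4) → 0 H
  atom 3: O, bond orders sum to 2 (valence 2) → 0 H
  atom 4: C, bond orders sum to 3 (valence 4) → 1 H
  atom 5: C, bond orders sum to 3 (valence 4) → 1 H
  atom 6: C, bond orders sum to 3 (valence 4) → 1 H
  atom 7: C, bond orders sum to 2 (valence 4) → 2 H
  atom 8: C, bond orders sum to 1 (valence 4) → 3 H
  atom 9: C, bond orders sum to 2 (valence 4) → 2 H
  atom 10: C, bond orders sum to 3 (valence 4) → 1 H
  atom 11: C, bond orders sum to 4 (valence 4) → 0 H
  atom 12: O, bond orders sum to 2 (valence 2) → 0 H
  atom 13: O, bond orders sum to 2 (valence 2) → 0 H
  atom 14: C, bond orders sum to 1 (valence 4) → 3 H
  atom 15: C, bond orders sum to 2 (valence 4) → 2 H
  atom 16: C, bond orders sum to 3 (valence 4) → 1 H
  atom 17: C, bond orders sum to 1 (valence 4) → 3 H
  atom 18: C, bond orders sum to 2 (valence 4) → 2 H
  atom 19: C, bond orders sum to 3 (valence 4) → 1 H
  atom 20: O, bond orders sum to 1 (valence 2) → 1 H
  atom 21: C, bond orders sum to 2 (valence 4) → 2 H
  atom 22: C with explicit H count 2
  atom 23: C, bond orders sum to 1 (valence 4) → 3 H
Totals → C:18, H:33, N:1, O:4.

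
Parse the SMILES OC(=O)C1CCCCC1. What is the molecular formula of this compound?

C7H12O2

Walk through each heavy atom and fill implicit hydrogens from standard valence (C 4, N 3, O 2, S 2, halogen 1):
  atom 1: O, bond orders sum to 1 (valence 2) → 1 H
  atom 2: C, bond orders sum to 4 (valence 4) → 0 H
  atom 3: O, bond orders sum to 2 (valence 2) → 0 H
  atom 4: C, bond orders sum to 3 (valence 4) → 1 H
  atom 5: C, bond orders sum to 2 (valence 4) → 2 H
  atom 6: C, bond orders sum to 2 (valence 4) → 2 H
  atom 7: C, bond orders sum to 2 (valence 4) → 2 H
  atom 8: C, bond orders sum to 2 (valence 4) → 2 H
  atom 9: C, bond orders sum to 2 (valence 4) → 2 H
Totals → C:7, H:12, O:2.
In Hill order: C7H12O2.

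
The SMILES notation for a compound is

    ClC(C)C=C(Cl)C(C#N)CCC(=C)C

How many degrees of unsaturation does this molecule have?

4

Molecular formula: C11H15Cl2N.
DoU = (2C + 2 + N − H − X) / 2, where X is the halogen count and O/S are ignored.
    = (2·11 + 2 + 1 − 15 − 2) / 2 = 8 / 2 = 4.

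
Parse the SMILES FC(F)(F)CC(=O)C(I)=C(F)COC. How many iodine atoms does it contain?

Scan the SMILES for I atoms (remember two-letter symbols like Cl and Br are single atoms).
Iodine count: 1.

1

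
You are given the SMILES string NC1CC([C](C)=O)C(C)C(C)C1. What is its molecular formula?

Walk through each heavy atom and fill implicit hydrogens from standard valence (C 4, N 3, O 2, S 2, halogen 1):
  atom 1: N, bond orders sum to 1 (valence 3) → 2 H
  atom 2: C, bond orders sum to 3 (valence 4) → 1 H
  atom 3: C, bond orders sum to 2 (valence 4) → 2 H
  atom 4: C, bond orders sum to 3 (valence 4) → 1 H
  atom 5: C with explicit H count 0
  atom 6: C, bond orders sum to 1 (valence 4) → 3 H
  atom 7: O, bond orders sum to 2 (valence 2) → 0 H
  atom 8: C, bond orders sum to 3 (valence 4) → 1 H
  atom 9: C, bond orders sum to 1 (valence 4) → 3 H
  atom 10: C, bond orders sum to 3 (valence 4) → 1 H
  atom 11: C, bond orders sum to 1 (valence 4) → 3 H
  atom 12: C, bond orders sum to 2 (valence 4) → 2 H
Totals → C:10, H:19, N:1, O:1.

C10H19NO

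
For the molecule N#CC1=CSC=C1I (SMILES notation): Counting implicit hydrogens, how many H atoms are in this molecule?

2

Walk through each heavy atom and fill implicit hydrogens from standard valence (C 4, N 3, O 2, S 2, halogen 1):
  atom 1: N, bond orders sum to 3 (valence 3) → 0 H
  atom 2: C, bond orders sum to 4 (valence 4) → 0 H
  atom 3: C, bond orders sum to 4 (valence 4) → 0 H
  atom 4: C, bond orders sum to 3 (valence 4) → 1 H
  atom 5: S, bond orders sum to 2 (valence 2) → 0 H
  atom 6: C, bond orders sum to 3 (valence 4) → 1 H
  atom 7: C, bond orders sum to 4 (valence 4) → 0 H
  atom 8: I (halogen, monovalent) → 0 H
Total hydrogens: 2.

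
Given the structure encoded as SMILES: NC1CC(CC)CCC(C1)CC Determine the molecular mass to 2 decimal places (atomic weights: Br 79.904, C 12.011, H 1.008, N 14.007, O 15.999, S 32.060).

169.31 g/mol

First, the molecular formula is C11H23N (counting implicit H from valence).
  C: 11 × 12.011 = 132.121
  H: 23 × 1.008 = 23.184
  N: 1 × 14.007 = 14.007
Sum: 11×12.011 + 23×1.008 + 1×14.007 = 169.312 → 169.31 g/mol.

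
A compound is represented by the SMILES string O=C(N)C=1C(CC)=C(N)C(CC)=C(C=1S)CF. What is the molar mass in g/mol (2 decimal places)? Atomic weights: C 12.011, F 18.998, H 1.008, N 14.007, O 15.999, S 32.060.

256.34 g/mol

First, the molecular formula is C12H17FN2OS (counting implicit H from valence).
  C: 12 × 12.011 = 144.132
  F: 1 × 18.998 = 18.998
  H: 17 × 1.008 = 17.136
  N: 2 × 14.007 = 28.014
  O: 1 × 15.999 = 15.999
  S: 1 × 32.060 = 32.060
Sum: 12×12.011 + 1×18.998 + 17×1.008 + 2×14.007 + 1×15.999 + 1×32.060 = 256.339 → 256.34 g/mol.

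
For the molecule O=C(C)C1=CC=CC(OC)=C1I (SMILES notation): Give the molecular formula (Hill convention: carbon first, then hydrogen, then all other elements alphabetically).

C9H9IO2

Walk through each heavy atom and fill implicit hydrogens from standard valence (C 4, N 3, O 2, S 2, halogen 1):
  atom 1: O, bond orders sum to 2 (valence 2) → 0 H
  atom 2: C, bond orders sum to 4 (valence 4) → 0 H
  atom 3: C, bond orders sum to 1 (valence 4) → 3 H
  atom 4: C, bond orders sum to 4 (valence 4) → 0 H
  atom 5: C, bond orders sum to 3 (valence 4) → 1 H
  atom 6: C, bond orders sum to 3 (valence 4) → 1 H
  atom 7: C, bond orders sum to 3 (valence 4) → 1 H
  atom 8: C, bond orders sum to 4 (valence 4) → 0 H
  atom 9: O, bond orders sum to 2 (valence 2) → 0 H
  atom 10: C, bond orders sum to 1 (valence 4) → 3 H
  atom 11: C, bond orders sum to 4 (valence 4) → 0 H
  atom 12: I (halogen, monovalent) → 0 H
Totals → C:9, H:9, I:1, O:2.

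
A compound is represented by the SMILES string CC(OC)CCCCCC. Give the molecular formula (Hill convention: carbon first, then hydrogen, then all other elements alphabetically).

C9H20O

Walk through each heavy atom and fill implicit hydrogens from standard valence (C 4, N 3, O 2, S 2, halogen 1):
  atom 1: C, bond orders sum to 1 (valence 4) → 3 H
  atom 2: C, bond orders sum to 3 (valence 4) → 1 H
  atom 3: O, bond orders sum to 2 (valence 2) → 0 H
  atom 4: C, bond orders sum to 1 (valence 4) → 3 H
  atom 5: C, bond orders sum to 2 (valence 4) → 2 H
  atom 6: C, bond orders sum to 2 (valence 4) → 2 H
  atom 7: C, bond orders sum to 2 (valence 4) → 2 H
  atom 8: C, bond orders sum to 2 (valence 4) → 2 H
  atom 9: C, bond orders sum to 2 (valence 4) → 2 H
  atom 10: C, bond orders sum to 1 (valence 4) → 3 H
Totals → C:9, H:20, O:1.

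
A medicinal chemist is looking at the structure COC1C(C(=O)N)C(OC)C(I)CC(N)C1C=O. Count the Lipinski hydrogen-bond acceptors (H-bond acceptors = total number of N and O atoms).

N atoms: 2; O atoms: 4.
Lipinski HBA = 2 + 4 = 6.

6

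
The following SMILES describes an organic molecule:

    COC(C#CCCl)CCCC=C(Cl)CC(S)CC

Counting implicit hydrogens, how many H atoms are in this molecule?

Walk through each heavy atom and fill implicit hydrogens from standard valence (C 4, N 3, O 2, S 2, halogen 1):
  atom 1: C, bond orders sum to 1 (valence 4) → 3 H
  atom 2: O, bond orders sum to 2 (valence 2) → 0 H
  atom 3: C, bond orders sum to 3 (valence 4) → 1 H
  atom 4: C, bond orders sum to 4 (valence 4) → 0 H
  atom 5: C, bond orders sum to 4 (valence 4) → 0 H
  atom 6: C, bond orders sum to 2 (valence 4) → 2 H
  atom 7: Cl (halogen, monovalent) → 0 H
  atom 8: C, bond orders sum to 2 (valence 4) → 2 H
  atom 9: C, bond orders sum to 2 (valence 4) → 2 H
  atom 10: C, bond orders sum to 2 (valence 4) → 2 H
  atom 11: C, bond orders sum to 3 (valence 4) → 1 H
  atom 12: C, bond orders sum to 4 (valence 4) → 0 H
  atom 13: Cl (halogen, monovalent) → 0 H
  atom 14: C, bond orders sum to 2 (valence 4) → 2 H
  atom 15: C, bond orders sum to 3 (valence 4) → 1 H
  atom 16: S, bond orders sum to 1 (valence 2) → 1 H
  atom 17: C, bond orders sum to 2 (valence 4) → 2 H
  atom 18: C, bond orders sum to 1 (valence 4) → 3 H
Total hydrogens: 22.

22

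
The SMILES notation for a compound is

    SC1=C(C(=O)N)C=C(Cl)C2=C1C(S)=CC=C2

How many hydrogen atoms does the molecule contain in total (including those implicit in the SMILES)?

8

Walk through each heavy atom and fill implicit hydrogens from standard valence (C 4, N 3, O 2, S 2, halogen 1):
  atom 1: S, bond orders sum to 1 (valence 2) → 1 H
  atom 2: C, bond orders sum to 4 (valence 4) → 0 H
  atom 3: C, bond orders sum to 4 (valence 4) → 0 H
  atom 4: C, bond orders sum to 4 (valence 4) → 0 H
  atom 5: O, bond orders sum to 2 (valence 2) → 0 H
  atom 6: N, bond orders sum to 1 (valence 3) → 2 H
  atom 7: C, bond orders sum to 3 (valence 4) → 1 H
  atom 8: C, bond orders sum to 4 (valence 4) → 0 H
  atom 9: Cl (halogen, monovalent) → 0 H
  atom 10: C, bond orders sum to 4 (valence 4) → 0 H
  atom 11: C, bond orders sum to 4 (valence 4) → 0 H
  atom 12: C, bond orders sum to 4 (valence 4) → 0 H
  atom 13: S, bond orders sum to 1 (valence 2) → 1 H
  atom 14: C, bond orders sum to 3 (valence 4) → 1 H
  atom 15: C, bond orders sum to 3 (valence 4) → 1 H
  atom 16: C, bond orders sum to 3 (valence 4) → 1 H
Total hydrogens: 8.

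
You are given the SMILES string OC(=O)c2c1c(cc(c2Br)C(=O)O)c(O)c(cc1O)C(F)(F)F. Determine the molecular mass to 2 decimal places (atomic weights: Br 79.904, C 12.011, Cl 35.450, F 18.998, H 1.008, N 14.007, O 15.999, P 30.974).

First, the molecular formula is C13H6BrF3O6 (counting implicit H from valence).
  Br: 1 × 79.904 = 79.904
  C: 13 × 12.011 = 156.143
  F: 3 × 18.998 = 56.994
  H: 6 × 1.008 = 6.048
  O: 6 × 15.999 = 95.994
Sum: 1×79.904 + 13×12.011 + 3×18.998 + 6×1.008 + 6×15.999 = 395.083 → 395.08 g/mol.

395.08 g/mol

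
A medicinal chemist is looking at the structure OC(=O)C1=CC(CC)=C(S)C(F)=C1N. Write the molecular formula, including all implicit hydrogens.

C9H10FNO2S

Walk through each heavy atom and fill implicit hydrogens from standard valence (C 4, N 3, O 2, S 2, halogen 1):
  atom 1: O, bond orders sum to 1 (valence 2) → 1 H
  atom 2: C, bond orders sum to 4 (valence 4) → 0 H
  atom 3: O, bond orders sum to 2 (valence 2) → 0 H
  atom 4: C, bond orders sum to 4 (valence 4) → 0 H
  atom 5: C, bond orders sum to 3 (valence 4) → 1 H
  atom 6: C, bond orders sum to 4 (valence 4) → 0 H
  atom 7: C, bond orders sum to 2 (valence 4) → 2 H
  atom 8: C, bond orders sum to 1 (valence 4) → 3 H
  atom 9: C, bond orders sum to 4 (valence 4) → 0 H
  atom 10: S, bond orders sum to 1 (valence 2) → 1 H
  atom 11: C, bond orders sum to 4 (valence 4) → 0 H
  atom 12: F (halogen, monovalent) → 0 H
  atom 13: C, bond orders sum to 4 (valence 4) → 0 H
  atom 14: N, bond orders sum to 1 (valence 3) → 2 H
Totals → C:9, H:10, F:1, N:1, O:2, S:1.
In Hill order: C9H10FNO2S.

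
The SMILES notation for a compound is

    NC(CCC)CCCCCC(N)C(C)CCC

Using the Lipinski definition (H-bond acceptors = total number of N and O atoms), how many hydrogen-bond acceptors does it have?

N atoms: 2; O atoms: 0.
Lipinski HBA = 2 + 0 = 2.

2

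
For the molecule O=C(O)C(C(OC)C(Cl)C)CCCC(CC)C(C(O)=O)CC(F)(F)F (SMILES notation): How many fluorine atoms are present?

3

Scan the SMILES for F atoms (remember two-letter symbols like Cl and Br are single atoms).
Fluorine count: 3.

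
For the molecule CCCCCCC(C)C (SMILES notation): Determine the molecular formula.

C9H20

Walk through each heavy atom and fill implicit hydrogens from standard valence (C 4, N 3, O 2, S 2, halogen 1):
  atom 1: C, bond orders sum to 1 (valence 4) → 3 H
  atom 2: C, bond orders sum to 2 (valence 4) → 2 H
  atom 3: C, bond orders sum to 2 (valence 4) → 2 H
  atom 4: C, bond orders sum to 2 (valence 4) → 2 H
  atom 5: C, bond orders sum to 2 (valence 4) → 2 H
  atom 6: C, bond orders sum to 2 (valence 4) → 2 H
  atom 7: C, bond orders sum to 3 (valence 4) → 1 H
  atom 8: C, bond orders sum to 1 (valence 4) → 3 H
  atom 9: C, bond orders sum to 1 (valence 4) → 3 H
Totals → C:9, H:20.
In Hill order: C9H20.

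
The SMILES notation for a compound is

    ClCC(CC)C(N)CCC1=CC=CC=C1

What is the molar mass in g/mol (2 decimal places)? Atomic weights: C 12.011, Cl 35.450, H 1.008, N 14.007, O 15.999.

225.76 g/mol

First, the molecular formula is C13H20ClN (counting implicit H from valence).
  C: 13 × 12.011 = 156.143
  Cl: 1 × 35.450 = 35.450
  H: 20 × 1.008 = 20.160
  N: 1 × 14.007 = 14.007
Sum: 13×12.011 + 1×35.450 + 20×1.008 + 1×14.007 = 225.760 → 225.76 g/mol.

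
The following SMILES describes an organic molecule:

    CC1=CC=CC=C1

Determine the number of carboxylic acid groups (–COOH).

0

Scan the SMILES for the carboxylic acid motif — none present.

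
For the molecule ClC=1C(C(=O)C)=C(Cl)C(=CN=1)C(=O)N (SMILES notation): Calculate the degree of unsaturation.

6

Degree of unsaturation = (number of rings) + (number of π bonds).
Ring closures in the SMILES: 1.
π bonds: 5 double bonds (each 1 DoU) → 5 DoU from unsaturation.
Total DoU = 1 + 5 = 6.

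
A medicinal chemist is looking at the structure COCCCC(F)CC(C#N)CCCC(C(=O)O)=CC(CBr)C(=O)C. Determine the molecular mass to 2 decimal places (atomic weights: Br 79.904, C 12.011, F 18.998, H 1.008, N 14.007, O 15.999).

420.32 g/mol

First, the molecular formula is C18H27BrFNO4 (counting implicit H from valence).
  Br: 1 × 79.904 = 79.904
  C: 18 × 12.011 = 216.198
  F: 1 × 18.998 = 18.998
  H: 27 × 1.008 = 27.216
  N: 1 × 14.007 = 14.007
  O: 4 × 15.999 = 63.996
Sum: 1×79.904 + 18×12.011 + 1×18.998 + 27×1.008 + 1×14.007 + 4×15.999 = 420.319 → 420.32 g/mol.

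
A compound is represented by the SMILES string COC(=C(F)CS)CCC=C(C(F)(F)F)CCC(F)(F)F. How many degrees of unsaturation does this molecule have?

Molecular formula: C12H15F7OS.
DoU = (2C + 2 + N − H − X) / 2, where X is the halogen count and O/S are ignored.
    = (2·12 + 2 + 0 − 15 − 7) / 2 = 4 / 2 = 2.

2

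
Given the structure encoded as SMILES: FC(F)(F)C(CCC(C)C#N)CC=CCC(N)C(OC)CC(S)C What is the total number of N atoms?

2

Scan the SMILES for N atoms (remember two-letter symbols like Cl and Br are single atoms).
Nitrogen count: 2.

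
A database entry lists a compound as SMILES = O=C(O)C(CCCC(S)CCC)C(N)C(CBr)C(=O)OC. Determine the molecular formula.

Walk through each heavy atom and fill implicit hydrogens from standard valence (C 4, N 3, O 2, S 2, halogen 1):
  atom 1: O, bond orders sum to 2 (valence 2) → 0 H
  atom 2: C, bond orders sum to 4 (valence 4) → 0 H
  atom 3: O, bond orders sum to 1 (valence 2) → 1 H
  atom 4: C, bond orders sum to 3 (valence 4) → 1 H
  atom 5: C, bond orders sum to 2 (valence 4) → 2 H
  atom 6: C, bond orders sum to 2 (valence 4) → 2 H
  atom 7: C, bond orders sum to 2 (valence 4) → 2 H
  atom 8: C, bond orders sum to 3 (valence 4) → 1 H
  atom 9: S, bond orders sum to 1 (valence 2) → 1 H
  atom 10: C, bond orders sum to 2 (valence 4) → 2 H
  atom 11: C, bond orders sum to 2 (valence 4) → 2 H
  atom 12: C, bond orders sum to 1 (valence 4) → 3 H
  atom 13: C, bond orders sum to 3 (valence 4) → 1 H
  atom 14: N, bond orders sum to 1 (valence 3) → 2 H
  atom 15: C, bond orders sum to 3 (valence 4) → 1 H
  atom 16: C, bond orders sum to 2 (valence 4) → 2 H
  atom 17: Br (halogen, monovalent) → 0 H
  atom 18: C, bond orders sum to 4 (valence 4) → 0 H
  atom 19: O, bond orders sum to 2 (valence 2) → 0 H
  atom 20: O, bond orders sum to 2 (valence 2) → 0 H
  atom 21: C, bond orders sum to 1 (valence 4) → 3 H
Totals → C:14, H:26, Br:1, N:1, O:4, S:1.

C14H26BrNO4S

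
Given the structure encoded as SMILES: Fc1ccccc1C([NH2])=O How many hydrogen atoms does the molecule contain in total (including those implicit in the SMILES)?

Walk through each heavy atom and fill implicit hydrogens from standard valence (C 4, N 3, O 2, S 2, halogen 1); for lowercase aromatic atoms, an aromatic c carries 1 H when it has two neighbours and 0 H with three, and aromatic n carries 0 H:
  atom 1: F (halogen, monovalent) → 0 H
  atom 2: aromatic c, 3 neighbours → 0 H
  atom 3: aromatic c, 2 neighbours → 1 H
  atom 4: aromatic c, 2 neighbours → 1 H
  atom 5: aromatic c, 2 neighbours → 1 H
  atom 6: aromatic c, 2 neighbours → 1 H
  atom 7: aromatic c, 3 neighbours → 0 H
  atom 8: C, bond orders sum to 4 (valence 4) → 0 H
  atom 9: N with explicit H count 2
  atom 10: O, bond orders sum to 2 (valence 2) → 0 H
Total hydrogens: 6.

6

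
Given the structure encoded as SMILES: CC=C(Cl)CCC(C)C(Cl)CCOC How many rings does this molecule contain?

In SMILES, each pair of matching ring-closure digits denotes one ring-closing bond; the number of such bonds equals the number of independent rings.
Ring-closure bonds here: 0.

0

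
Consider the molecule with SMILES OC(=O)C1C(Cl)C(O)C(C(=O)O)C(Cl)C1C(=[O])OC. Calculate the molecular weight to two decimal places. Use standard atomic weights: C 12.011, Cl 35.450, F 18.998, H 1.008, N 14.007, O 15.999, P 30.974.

First, the molecular formula is C10H12Cl2O7 (counting implicit H from valence).
  C: 10 × 12.011 = 120.110
  Cl: 2 × 35.450 = 70.900
  H: 12 × 1.008 = 12.096
  O: 7 × 15.999 = 111.993
Sum: 10×12.011 + 2×35.450 + 12×1.008 + 7×15.999 = 315.099 → 315.10 g/mol.

315.10 g/mol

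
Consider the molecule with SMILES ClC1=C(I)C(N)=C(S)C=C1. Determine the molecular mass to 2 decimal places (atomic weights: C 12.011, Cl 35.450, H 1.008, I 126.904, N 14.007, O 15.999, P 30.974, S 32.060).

First, the molecular formula is C6H5ClINS (counting implicit H from valence).
  C: 6 × 12.011 = 72.066
  Cl: 1 × 35.450 = 35.450
  H: 5 × 1.008 = 5.040
  I: 1 × 126.904 = 126.904
  N: 1 × 14.007 = 14.007
  S: 1 × 32.060 = 32.060
Sum: 6×12.011 + 1×35.450 + 5×1.008 + 1×126.904 + 1×14.007 + 1×32.060 = 285.527 → 285.53 g/mol.

285.53 g/mol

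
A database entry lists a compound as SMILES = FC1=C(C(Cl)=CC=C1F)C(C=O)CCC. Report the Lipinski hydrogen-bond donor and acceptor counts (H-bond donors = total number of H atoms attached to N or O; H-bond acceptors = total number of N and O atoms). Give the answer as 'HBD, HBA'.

Donors: find every N or O and count the H atoms it carries.
  atom 12 (O): bond orders sum to 2 → 0 H
Lipinski HBD = 0.
Acceptors: N atoms = 0, O atoms = 1 → HBA = 1.

0, 1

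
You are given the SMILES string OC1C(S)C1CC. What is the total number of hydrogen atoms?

Walk through each heavy atom and fill implicit hydrogens from standard valence (C 4, N 3, O 2, S 2, halogen 1):
  atom 1: O, bond orders sum to 1 (valence 2) → 1 H
  atom 2: C, bond orders sum to 3 (valence 4) → 1 H
  atom 3: C, bond orders sum to 3 (valence 4) → 1 H
  atom 4: S, bond orders sum to 1 (valence 2) → 1 H
  atom 5: C, bond orders sum to 3 (valence 4) → 1 H
  atom 6: C, bond orders sum to 2 (valence 4) → 2 H
  atom 7: C, bond orders sum to 1 (valence 4) → 3 H
Total hydrogens: 10.

10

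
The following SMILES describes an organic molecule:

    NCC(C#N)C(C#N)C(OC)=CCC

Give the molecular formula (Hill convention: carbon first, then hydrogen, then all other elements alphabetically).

C10H15N3O

Walk through each heavy atom and fill implicit hydrogens from standard valence (C 4, N 3, O 2, S 2, halogen 1):
  atom 1: N, bond orders sum to 1 (valence 3) → 2 H
  atom 2: C, bond orders sum to 2 (valence 4) → 2 H
  atom 3: C, bond orders sum to 3 (valence 4) → 1 H
  atom 4: C, bond orders sum to 4 (valence 4) → 0 H
  atom 5: N, bond orders sum to 3 (valence 3) → 0 H
  atom 6: C, bond orders sum to 3 (valence 4) → 1 H
  atom 7: C, bond orders sum to 4 (valence 4) → 0 H
  atom 8: N, bond orders sum to 3 (valence 3) → 0 H
  atom 9: C, bond orders sum to 4 (valence 4) → 0 H
  atom 10: O, bond orders sum to 2 (valence 2) → 0 H
  atom 11: C, bond orders sum to 1 (valence 4) → 3 H
  atom 12: C, bond orders sum to 3 (valence 4) → 1 H
  atom 13: C, bond orders sum to 2 (valence 4) → 2 H
  atom 14: C, bond orders sum to 1 (valence 4) → 3 H
Totals → C:10, H:15, N:3, O:1.
In Hill order: C10H15N3O.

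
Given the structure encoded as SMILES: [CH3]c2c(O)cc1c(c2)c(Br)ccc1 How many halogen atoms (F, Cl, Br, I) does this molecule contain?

1

Halogen atoms appear at heavy-atom position 10 (1×Br).
Other groups present: 1 hydroxyl.
Halogen count: 1.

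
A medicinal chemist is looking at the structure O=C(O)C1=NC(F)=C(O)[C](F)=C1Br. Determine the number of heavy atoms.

13

Every atom symbol written in the SMILES (organic subset) is one heavy atom; implicit H are not written.
Heavy atoms by element → Br:1, C:6, F:2, N:1, O:3.
Total: 13.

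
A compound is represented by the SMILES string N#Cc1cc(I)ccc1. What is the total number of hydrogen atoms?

4

Walk through each heavy atom and fill implicit hydrogens from standard valence (C 4, N 3, O 2, S 2, halogen 1); for lowercase aromatic atoms, an aromatic c carries 1 H when it has two neighbours and 0 H with three, and aromatic n carries 0 H:
  atom 1: N, bond orders sum to 3 (valence 3) → 0 H
  atom 2: C, bond orders sum to 4 (valence 4) → 0 H
  atom 3: aromatic c, 3 neighbours → 0 H
  atom 4: aromatic c, 2 neighbours → 1 H
  atom 5: aromatic c, 3 neighbours → 0 H
  atom 6: I (halogen, monovalent) → 0 H
  atom 7: aromatic c, 2 neighbours → 1 H
  atom 8: aromatic c, 2 neighbours → 1 H
  atom 9: aromatic c, 2 neighbours → 1 H
Total hydrogens: 4.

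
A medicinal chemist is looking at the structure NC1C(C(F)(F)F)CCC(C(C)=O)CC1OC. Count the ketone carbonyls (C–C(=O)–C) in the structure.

1

The ketone motif appears at heavy-atom position 11 in the SMILES.
Other groups present: 1 ether, 1 primary amine.
Ketone count: 1.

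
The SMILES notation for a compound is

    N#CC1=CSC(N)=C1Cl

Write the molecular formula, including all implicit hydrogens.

C5H3ClN2S

Walk through each heavy atom and fill implicit hydrogens from standard valence (C 4, N 3, O 2, S 2, halogen 1):
  atom 1: N, bond orders sum to 3 (valence 3) → 0 H
  atom 2: C, bond orders sum to 4 (valence 4) → 0 H
  atom 3: C, bond orders sum to 4 (valence 4) → 0 H
  atom 4: C, bond orders sum to 3 (valence 4) → 1 H
  atom 5: S, bond orders sum to 2 (valence 2) → 0 H
  atom 6: C, bond orders sum to 4 (valence 4) → 0 H
  atom 7: N, bond orders sum to 1 (valence 3) → 2 H
  atom 8: C, bond orders sum to 4 (valence 4) → 0 H
  atom 9: Cl (halogen, monovalent) → 0 H
Totals → C:5, H:3, Cl:1, N:2, S:1.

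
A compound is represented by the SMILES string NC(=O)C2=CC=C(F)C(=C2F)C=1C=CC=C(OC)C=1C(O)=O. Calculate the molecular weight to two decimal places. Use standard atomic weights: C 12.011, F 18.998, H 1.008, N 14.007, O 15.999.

First, the molecular formula is C15H11F2NO4 (counting implicit H from valence).
  C: 15 × 12.011 = 180.165
  F: 2 × 18.998 = 37.996
  H: 11 × 1.008 = 11.088
  N: 1 × 14.007 = 14.007
  O: 4 × 15.999 = 63.996
Sum: 15×12.011 + 2×18.998 + 11×1.008 + 1×14.007 + 4×15.999 = 307.252 → 307.25 g/mol.

307.25 g/mol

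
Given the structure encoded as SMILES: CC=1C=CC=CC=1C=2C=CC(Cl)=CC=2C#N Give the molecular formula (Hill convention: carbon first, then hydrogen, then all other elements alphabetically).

Walk through each heavy atom and fill implicit hydrogens from standard valence (C 4, N 3, O 2, S 2, halogen 1):
  atom 1: C, bond orders sum to 1 (valence 4) → 3 H
  atom 2: C, bond orders sum to 4 (valence 4) → 0 H
  atom 3: C, bond orders sum to 3 (valence 4) → 1 H
  atom 4: C, bond orders sum to 3 (valence 4) → 1 H
  atom 5: C, bond orders sum to 3 (valence 4) → 1 H
  atom 6: C, bond orders sum to 3 (valence 4) → 1 H
  atom 7: C, bond orders sum to 4 (valence 4) → 0 H
  atom 8: C, bond orders sum to 4 (valence 4) → 0 H
  atom 9: C, bond orders sum to 3 (valence 4) → 1 H
  atom 10: C, bond orders sum to 3 (valence 4) → 1 H
  atom 11: C, bond orders sum to 4 (valence 4) → 0 H
  atom 12: Cl (halogen, monovalent) → 0 H
  atom 13: C, bond orders sum to 3 (valence 4) → 1 H
  atom 14: C, bond orders sum to 4 (valence 4) → 0 H
  atom 15: C, bond orders sum to 4 (valence 4) → 0 H
  atom 16: N, bond orders sum to 3 (valence 3) → 0 H
Totals → C:14, H:10, Cl:1, N:1.

C14H10ClN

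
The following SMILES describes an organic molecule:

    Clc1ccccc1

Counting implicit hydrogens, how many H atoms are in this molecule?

Walk through each heavy atom and fill implicit hydrogens from standard valence (C 4, N 3, O 2, S 2, halogen 1); for lowercase aromatic atoms, an aromatic c carries 1 H when it has two neighbours and 0 H with three, and aromatic n carries 0 H:
  atom 1: Cl (halogen, monovalent) → 0 H
  atom 2: aromatic c, 3 neighbours → 0 H
  atom 3: aromatic c, 2 neighbours → 1 H
  atom 4: aromatic c, 2 neighbours → 1 H
  atom 5: aromatic c, 2 neighbours → 1 H
  atom 6: aromatic c, 2 neighbours → 1 H
  atom 7: aromatic c, 2 neighbours → 1 H
Total hydrogens: 5.

5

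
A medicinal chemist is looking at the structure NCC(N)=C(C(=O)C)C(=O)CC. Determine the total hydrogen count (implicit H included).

Walk through each heavy atom and fill implicit hydrogens from standard valence (C 4, N 3, O 2, S 2, halogen 1):
  atom 1: N, bond orders sum to 1 (valence 3) → 2 H
  atom 2: C, bond orders sum to 2 (valence 4) → 2 H
  atom 3: C, bond orders sum to 4 (valence 4) → 0 H
  atom 4: N, bond orders sum to 1 (valence 3) → 2 H
  atom 5: C, bond orders sum to 4 (valence 4) → 0 H
  atom 6: C, bond orders sum to 4 (valence 4) → 0 H
  atom 7: O, bond orders sum to 2 (valence 2) → 0 H
  atom 8: C, bond orders sum to 1 (valence 4) → 3 H
  atom 9: C, bond orders sum to 4 (valence 4) → 0 H
  atom 10: O, bond orders sum to 2 (valence 2) → 0 H
  atom 11: C, bond orders sum to 2 (valence 4) → 2 H
  atom 12: C, bond orders sum to 1 (valence 4) → 3 H
Total hydrogens: 14.

14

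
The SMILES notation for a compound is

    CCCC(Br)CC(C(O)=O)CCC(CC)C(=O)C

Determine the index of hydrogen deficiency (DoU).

2

Degree of unsaturation = (number of rings) + (number of π bonds).
Ring closures in the SMILES: 0.
π bonds: 2 double bonds (each 1 DoU) → 2 DoU from unsaturation.
Total DoU = 0 + 2 = 2.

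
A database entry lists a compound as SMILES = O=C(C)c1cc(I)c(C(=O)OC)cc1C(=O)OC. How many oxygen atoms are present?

5

Scan the SMILES for O atoms (remember two-letter symbols like Cl and Br are single atoms).
Oxygen count: 5.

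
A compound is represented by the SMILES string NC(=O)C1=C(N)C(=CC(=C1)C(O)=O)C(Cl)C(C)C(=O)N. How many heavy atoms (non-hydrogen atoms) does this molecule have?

Every atom symbol written in the SMILES (organic subset) is one heavy atom; implicit H are not written.
Heavy atoms by element → C:12, Cl:1, N:3, O:4.
Total: 20.

20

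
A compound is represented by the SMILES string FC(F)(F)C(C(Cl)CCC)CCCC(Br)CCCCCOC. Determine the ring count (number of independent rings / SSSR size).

In SMILES, each pair of matching ring-closure digits denotes one ring-closing bond; the number of such bonds equals the number of independent rings.
Ring-closure bonds here: 0.

0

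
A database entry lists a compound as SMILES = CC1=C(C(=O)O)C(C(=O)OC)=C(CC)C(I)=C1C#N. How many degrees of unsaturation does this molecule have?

8

Degree of unsaturation = (number of rings) + (number of π bonds).
Ring closures in the SMILES: 1.
π bonds: 5 double bonds (each 1 DoU), 1 triple bond (each 2 DoU) → 7 DoU from unsaturation.
Total DoU = 1 + 7 = 8.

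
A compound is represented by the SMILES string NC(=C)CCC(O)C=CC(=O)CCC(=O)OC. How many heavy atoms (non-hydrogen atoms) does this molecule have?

Every atom symbol written in the SMILES (organic subset) is one heavy atom; implicit H are not written.
Heavy atoms by element → C:12, N:1, O:4.
Total: 17.

17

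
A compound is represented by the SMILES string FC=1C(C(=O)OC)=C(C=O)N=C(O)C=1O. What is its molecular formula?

Walk through each heavy atom and fill implicit hydrogens from standard valence (C 4, N 3, O 2, S 2, halogen 1):
  atom 1: F (halogen, monovalent) → 0 H
  atom 2: C, bond orders sum to 4 (valence 4) → 0 H
  atom 3: C, bond orders sum to 4 (valence 4) → 0 H
  atom 4: C, bond orders sum to 4 (valence 4) → 0 H
  atom 5: O, bond orders sum to 2 (valence 2) → 0 H
  atom 6: O, bond orders sum to 2 (valence 2) → 0 H
  atom 7: C, bond orders sum to 1 (valence 4) → 3 H
  atom 8: C, bond orders sum to 4 (valence 4) → 0 H
  atom 9: C, bond orders sum to 3 (valence 4) → 1 H
  atom 10: O, bond orders sum to 2 (valence 2) → 0 H
  atom 11: N, bond orders sum to 3 (valence 3) → 0 H
  atom 12: C, bond orders sum to 4 (valence 4) → 0 H
  atom 13: O, bond orders sum to 1 (valence 2) → 1 H
  atom 14: C, bond orders sum to 4 (valence 4) → 0 H
  atom 15: O, bond orders sum to 1 (valence 2) → 1 H
Totals → C:8, H:6, F:1, N:1, O:5.

C8H6FNO5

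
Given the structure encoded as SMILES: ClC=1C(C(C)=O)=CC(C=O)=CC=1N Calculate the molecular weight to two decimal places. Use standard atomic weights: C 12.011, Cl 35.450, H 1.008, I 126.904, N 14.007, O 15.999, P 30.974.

First, the molecular formula is C9H8ClNO2 (counting implicit H from valence).
  C: 9 × 12.011 = 108.099
  Cl: 1 × 35.450 = 35.450
  H: 8 × 1.008 = 8.064
  N: 1 × 14.007 = 14.007
  O: 2 × 15.999 = 31.998
Sum: 9×12.011 + 1×35.450 + 8×1.008 + 1×14.007 + 2×15.999 = 197.618 → 197.62 g/mol.

197.62 g/mol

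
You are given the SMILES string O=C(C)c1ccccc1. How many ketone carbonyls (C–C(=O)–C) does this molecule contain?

The ketone motif appears at heavy-atom position 2 in the SMILES.
Ketone count: 1.

1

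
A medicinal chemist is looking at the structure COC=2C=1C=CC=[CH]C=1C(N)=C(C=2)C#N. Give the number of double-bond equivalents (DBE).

Degree of unsaturation = (number of rings) + (number of π bonds).
Ring closures in the SMILES: 2.
π bonds: 5 double bonds (each 1 DoU), 1 triple bond (each 2 DoU) → 7 DoU from unsaturation.
Total DoU = 2 + 7 = 9.

9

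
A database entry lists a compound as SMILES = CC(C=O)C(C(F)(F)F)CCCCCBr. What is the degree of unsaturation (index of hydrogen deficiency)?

Molecular formula: C10H16BrF3O.
DoU = (2C + 2 + N − H − X) / 2, where X is the halogen count and O/S are ignored.
    = (2·10 + 2 + 0 − 16 − 4) / 2 = 2 / 2 = 1.

1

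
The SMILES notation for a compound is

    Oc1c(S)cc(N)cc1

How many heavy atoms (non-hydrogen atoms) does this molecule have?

9

Every atom symbol written in the SMILES (organic subset) is one heavy atom; implicit H are not written.
Heavy atoms by element → C:6, N:1, O:1, S:1.
Total: 9.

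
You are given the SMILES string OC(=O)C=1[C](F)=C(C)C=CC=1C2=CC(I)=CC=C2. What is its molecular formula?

C14H10FIO2

Walk through each heavy atom and fill implicit hydrogens from standard valence (C 4, N 3, O 2, S 2, halogen 1):
  atom 1: O, bond orders sum to 1 (valence 2) → 1 H
  atom 2: C, bond orders sum to 4 (valence 4) → 0 H
  atom 3: O, bond orders sum to 2 (valence 2) → 0 H
  atom 4: C, bond orders sum to 4 (valence 4) → 0 H
  atom 5: C with explicit H count 0
  atom 6: F (halogen, monovalent) → 0 H
  atom 7: C, bond orders sum to 4 (valence 4) → 0 H
  atom 8: C, bond orders sum to 1 (valence 4) → 3 H
  atom 9: C, bond orders sum to 3 (valence 4) → 1 H
  atom 10: C, bond orders sum to 3 (valence 4) → 1 H
  atom 11: C, bond orders sum to 4 (valence 4) → 0 H
  atom 12: C, bond orders sum to 4 (valence 4) → 0 H
  atom 13: C, bond orders sum to 3 (valence 4) → 1 H
  atom 14: C, bond orders sum to 4 (valence 4) → 0 H
  atom 15: I (halogen, monovalent) → 0 H
  atom 16: C, bond orders sum to 3 (valence 4) → 1 H
  atom 17: C, bond orders sum to 3 (valence 4) → 1 H
  atom 18: C, bond orders sum to 3 (valence 4) → 1 H
Totals → C:14, H:10, F:1, I:1, O:2.
In Hill order: C14H10FIO2.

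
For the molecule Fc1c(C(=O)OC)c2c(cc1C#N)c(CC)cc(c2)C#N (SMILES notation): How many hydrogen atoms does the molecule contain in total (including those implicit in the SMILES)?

Walk through each heavy atom and fill implicit hydrogens from standard valence (C 4, N 3, O 2, S 2, halogen 1); for lowercase aromatic atoms, an aromatic c carries 1 H when it has two neighbours and 0 H with three, and aromatic n carries 0 H:
  atom 1: F (halogen, monovalent) → 0 H
  atom 2: aromatic c, 3 neighbours → 0 H
  atom 3: aromatic c, 3 neighbours → 0 H
  atom 4: C, bond orders sum to 4 (valence 4) → 0 H
  atom 5: O, bond orders sum to 2 (valence 2) → 0 H
  atom 6: O, bond orders sum to 2 (valence 2) → 0 H
  atom 7: C, bond orders sum to 1 (valence 4) → 3 H
  atom 8: aromatic c, 3 neighbours → 0 H
  atom 9: aromatic c, 3 neighbours → 0 H
  atom 10: aromatic c, 2 neighbours → 1 H
  atom 11: aromatic c, 3 neighbours → 0 H
  atom 12: C, bond orders sum to 4 (valence 4) → 0 H
  atom 13: N, bond orders sum to 3 (valence 3) → 0 H
  atom 14: aromatic c, 3 neighbours → 0 H
  atom 15: C, bond orders sum to 2 (valence 4) → 2 H
  atom 16: C, bond orders sum to 1 (valence 4) → 3 H
  atom 17: aromatic c, 2 neighbours → 1 H
  atom 18: aromatic c, 3 neighbours → 0 H
  atom 19: aromatic c, 2 neighbours → 1 H
  atom 20: C, bond orders sum to 4 (valence 4) → 0 H
  atom 21: N, bond orders sum to 3 (valence 3) → 0 H
Total hydrogens: 11.

11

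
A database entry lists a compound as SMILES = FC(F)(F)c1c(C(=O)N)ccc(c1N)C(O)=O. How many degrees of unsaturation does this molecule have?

6

Molecular formula: C9H7F3N2O3.
DoU = (2C + 2 + N − H − X) / 2, where X is the halogen count and O/S are ignored.
    = (2·9 + 2 + 2 − 7 − 3) / 2 = 12 / 2 = 6.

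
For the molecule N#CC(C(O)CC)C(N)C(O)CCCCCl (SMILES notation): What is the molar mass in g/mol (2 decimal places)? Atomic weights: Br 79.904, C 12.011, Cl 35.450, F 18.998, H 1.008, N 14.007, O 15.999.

First, the molecular formula is C11H21ClN2O2 (counting implicit H from valence).
  C: 11 × 12.011 = 132.121
  Cl: 1 × 35.450 = 35.450
  H: 21 × 1.008 = 21.168
  N: 2 × 14.007 = 28.014
  O: 2 × 15.999 = 31.998
Sum: 11×12.011 + 1×35.450 + 21×1.008 + 2×14.007 + 2×15.999 = 248.751 → 248.75 g/mol.

248.75 g/mol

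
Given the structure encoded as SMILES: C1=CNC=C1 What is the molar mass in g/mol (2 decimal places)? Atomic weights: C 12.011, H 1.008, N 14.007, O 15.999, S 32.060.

First, the molecular formula is C4H5N (counting implicit H from valence).
  C: 4 × 12.011 = 48.044
  H: 5 × 1.008 = 5.040
  N: 1 × 14.007 = 14.007
Sum: 4×12.011 + 5×1.008 + 1×14.007 = 67.091 → 67.09 g/mol.

67.09 g/mol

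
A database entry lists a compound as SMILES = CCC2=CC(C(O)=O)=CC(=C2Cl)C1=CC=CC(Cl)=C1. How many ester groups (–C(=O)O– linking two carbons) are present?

0

Scan the SMILES for the ester motif — none present.
Groups that are present: 1 carboxylic acid.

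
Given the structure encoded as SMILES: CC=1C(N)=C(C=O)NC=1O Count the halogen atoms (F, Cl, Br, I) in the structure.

Scan the SMILES for the halogen motif — none present.
Groups that are present: 1 aldehyde, 1 hydroxyl, 1 primary amine.

0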